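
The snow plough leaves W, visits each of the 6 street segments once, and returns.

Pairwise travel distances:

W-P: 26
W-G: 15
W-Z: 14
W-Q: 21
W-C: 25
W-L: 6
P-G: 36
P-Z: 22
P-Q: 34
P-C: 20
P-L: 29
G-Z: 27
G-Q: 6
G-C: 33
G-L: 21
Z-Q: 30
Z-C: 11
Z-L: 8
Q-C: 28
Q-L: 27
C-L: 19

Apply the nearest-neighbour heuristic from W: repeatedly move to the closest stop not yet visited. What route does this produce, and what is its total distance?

Nearest-neighbour total = 100; route W → L → Z → C → P → Q → G → W.

From W: distances to unvisited — L=6, Z=14, G=15, Q=21, C=25, P=26. Nearest is L (6).
From L: distances to unvisited — Z=8, C=19, G=21, Q=27, P=29. Nearest is Z (8).
From Z: distances to unvisited — C=11, P=22, G=27, Q=30. Nearest is C (11).
From C: distances to unvisited — P=20, Q=28, G=33. Nearest is P (20).
From P: distances to unvisited — Q=34, G=36. Nearest is Q (34).
From Q: distances to unvisited — G=6. Nearest is G (6).
Return G→W: 15.
Total = 6 + 8 + 11 + 20 + 34 + 6 + 15 = 100.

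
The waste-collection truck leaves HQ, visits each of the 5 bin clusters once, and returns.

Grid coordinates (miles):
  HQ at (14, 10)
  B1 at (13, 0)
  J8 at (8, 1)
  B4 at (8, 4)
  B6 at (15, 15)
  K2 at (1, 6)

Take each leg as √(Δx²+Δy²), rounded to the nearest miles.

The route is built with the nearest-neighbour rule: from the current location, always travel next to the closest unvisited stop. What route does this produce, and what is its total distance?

From HQ: distances to unvisited — B6=5, B4=8, B1=10, J8=11, K2=14. Nearest is B6 (5).
From B6: distances to unvisited — B4=13, B1=15, J8=16, K2=17. Nearest is B4 (13).
From B4: distances to unvisited — J8=3, B1=6, K2=7. Nearest is J8 (3).
From J8: distances to unvisited — B1=5, K2=9. Nearest is B1 (5).
From B1: distances to unvisited — K2=13. Nearest is K2 (13).
Return K2→HQ: 14.
Total = 5 + 13 + 3 + 5 + 13 + 14 = 53.

53 miles along HQ → B6 → B4 → J8 → B1 → K2 → HQ.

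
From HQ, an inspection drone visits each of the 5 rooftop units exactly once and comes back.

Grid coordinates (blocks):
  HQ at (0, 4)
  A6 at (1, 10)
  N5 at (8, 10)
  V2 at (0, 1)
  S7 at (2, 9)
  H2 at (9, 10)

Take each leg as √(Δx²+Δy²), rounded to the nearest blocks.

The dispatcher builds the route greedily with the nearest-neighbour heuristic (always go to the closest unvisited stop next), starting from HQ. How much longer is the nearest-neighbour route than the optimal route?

1 blocks longer than the optimal tour.

HQ: V2=3, S7=5, A6=6, N5=10, H2=11 ⇒ V2
V2: S7=8, A6=9, N5=12, H2=13 ⇒ S7
S7: A6=1, N5=6, H2=7 ⇒ A6
A6: N5=7, H2=8 ⇒ N5
N5: H2=1 ⇒ H2
NN route HQ → V2 → S7 → A6 → N5 → H2 → HQ costs 31.
Optimal: HQ → A6 → S7 → N5 → H2 → V2 → HQ costs 30 (by enumerating all 60 distinct tours).
Excess = 31 − 30 = 1.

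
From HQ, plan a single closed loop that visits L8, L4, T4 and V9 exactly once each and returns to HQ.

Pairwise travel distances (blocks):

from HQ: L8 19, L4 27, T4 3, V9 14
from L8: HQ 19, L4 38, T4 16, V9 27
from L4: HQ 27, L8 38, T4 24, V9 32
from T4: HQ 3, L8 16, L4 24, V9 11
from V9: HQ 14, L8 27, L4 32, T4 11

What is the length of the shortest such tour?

HQ → L8 → L4 → T4 → V9 → HQ: 19+38+24+11+14 = 106
HQ → L8 → L4 → V9 → T4 → HQ: 19+38+32+11+3 = 103
HQ → L8 → T4 → L4 → V9 → HQ: 19+16+24+32+14 = 105
HQ → L8 → T4 → V9 → L4 → HQ: 19+16+11+32+27 = 105
HQ → L8 → V9 → L4 → T4 → HQ: 19+27+32+24+3 = 105
HQ → L8 → V9 → T4 → L4 → HQ: 19+27+11+24+27 = 108
HQ → L4 → L8 → T4 → V9 → HQ: 27+38+16+11+14 = 106
HQ → L4 → L8 → V9 → T4 → HQ: 27+38+27+11+3 = 106
HQ → L4 → T4 → L8 → V9 → HQ: 27+24+16+27+14 = 108
HQ → L4 → V9 → L8 → T4 → HQ: 27+32+27+16+3 = 105
HQ → T4 → L8 → L4 → V9 → HQ: 3+16+38+32+14 = 103
HQ → T4 → L4 → L8 → V9 → HQ: 3+24+38+27+14 = 106
The minimum is 103.
One optimal route: HQ → L8 → L4 → V9 → T4 → HQ (or its reverse).

Shortest round trip = 103 blocks.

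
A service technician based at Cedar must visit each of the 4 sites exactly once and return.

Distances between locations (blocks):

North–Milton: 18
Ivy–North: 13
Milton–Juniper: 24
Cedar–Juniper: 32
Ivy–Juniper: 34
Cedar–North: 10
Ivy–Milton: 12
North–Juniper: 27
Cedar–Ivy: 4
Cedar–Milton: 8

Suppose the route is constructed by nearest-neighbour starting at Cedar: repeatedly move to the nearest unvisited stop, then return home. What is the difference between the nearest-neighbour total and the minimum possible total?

Cedar: Ivy=4, Milton=8, North=10, Juniper=32 ⇒ Ivy
Ivy: Milton=12, North=13, Juniper=34 ⇒ Milton
Milton: North=18, Juniper=24 ⇒ North
North: Juniper=27 ⇒ Juniper
NN route Cedar → Ivy → Milton → North → Juniper → Cedar costs 93.
Optimal: Cedar → Ivy → North → Juniper → Milton → Cedar costs 76 (by enumerating all 12 distinct tours).
Excess = 93 − 76 = 17.

17 blocks longer than the optimal tour.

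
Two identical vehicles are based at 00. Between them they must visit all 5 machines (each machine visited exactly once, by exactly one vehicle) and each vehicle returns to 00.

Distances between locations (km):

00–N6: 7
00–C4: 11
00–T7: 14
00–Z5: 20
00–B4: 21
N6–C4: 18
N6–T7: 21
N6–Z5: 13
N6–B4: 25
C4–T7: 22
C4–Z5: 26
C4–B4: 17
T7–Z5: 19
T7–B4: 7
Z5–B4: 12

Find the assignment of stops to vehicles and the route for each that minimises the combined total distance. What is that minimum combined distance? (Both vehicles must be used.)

Minimum combined distance: 75 km.

There are 2^4 − 1 = 15 ways to divide the 5 stops into two non-empty groups. For each, the best each vehicle can do is its own shortest tour through its group:
  {N6} + {C4, T7, Z5, B4}: 14 + 70 = 84
  {C4} + {N6, T7, Z5, B4}: 22 + 53 = 75
  {N6, C4} + {T7, Z5, B4}: 36 + 53 = 89
  {T7} + {N6, C4, Z5, B4}: 28 + 60 = 88
  {N6, T7} + {C4, Z5, B4}: 42 + 60 = 102
  {C4, T7} + {N6, Z5, B4}: 47 + 53 = 100
  … (15 splits in total)
Best: vehicle 1 00 → C4 → 00 = 22; vehicle 2 00 → N6 → Z5 → B4 → T7 → 00 = 53; combined 75.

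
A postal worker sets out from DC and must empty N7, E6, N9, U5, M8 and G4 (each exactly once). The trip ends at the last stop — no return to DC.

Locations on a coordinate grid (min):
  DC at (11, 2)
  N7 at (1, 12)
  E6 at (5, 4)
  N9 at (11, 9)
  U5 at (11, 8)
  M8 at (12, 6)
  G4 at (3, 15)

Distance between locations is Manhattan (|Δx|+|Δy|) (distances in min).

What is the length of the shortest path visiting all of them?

There are 6! = 720 possible orderings.
DC→N7→E6→N9→U5→M8→G4: 20+12+11+1+3+18 = 65
DC→N7→E6→N9→U5→G4→M8: 20+12+11+1+15+18 = 77
DC→N7→E6→N9→M8→U5→G4: 20+12+11+4+3+15 = 65
DC→N7→E6→N9→M8→G4→U5: 20+12+11+4+18+15 = 80
DC→N7→E6→N9→G4→U5→M8: 20+12+11+14+15+3 = 75
DC→N7→E6→N9→G4→M8→U5: 20+12+11+14+18+3 = 78
DC→N7→E6→U5→N9→M8→G4: 20+12+10+1+4+18 = 65
DC→N7→E6→U5→N9→G4→M8: 20+12+10+1+14+18 = 75
… (712 more)
DC→N9→U5→M8→E6→N7→G4: 7+1+3+9+12+5 = 37  ← best
The minimum is 37.
One shortest path: DC → N9 → U5 → M8 → E6 → N7 → G4.

37 min — the minimum one-way total.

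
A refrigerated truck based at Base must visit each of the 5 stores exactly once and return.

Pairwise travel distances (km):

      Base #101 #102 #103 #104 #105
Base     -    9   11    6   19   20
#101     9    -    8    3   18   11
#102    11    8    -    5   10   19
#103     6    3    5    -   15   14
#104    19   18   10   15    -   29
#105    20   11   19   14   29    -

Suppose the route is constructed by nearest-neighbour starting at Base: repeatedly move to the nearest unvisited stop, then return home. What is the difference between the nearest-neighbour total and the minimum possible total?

8 km longer than the optimal tour.

Base: #103=6, #101=9, #102=11, #104=19, #105=20 ⇒ #103
#103: #101=3, #102=5, #105=14, #104=15 ⇒ #101
#101: #102=8, #105=11, #104=18 ⇒ #102
#102: #104=10, #105=19 ⇒ #104
#104: #105=29 ⇒ #105
NN route Base → #103 → #101 → #102 → #104 → #105 → Base costs 76.
Optimal: Base → #101 → #105 → #103 → #102 → #104 → Base costs 68 (by enumerating all 60 distinct tours).
Excess = 76 − 68 = 8.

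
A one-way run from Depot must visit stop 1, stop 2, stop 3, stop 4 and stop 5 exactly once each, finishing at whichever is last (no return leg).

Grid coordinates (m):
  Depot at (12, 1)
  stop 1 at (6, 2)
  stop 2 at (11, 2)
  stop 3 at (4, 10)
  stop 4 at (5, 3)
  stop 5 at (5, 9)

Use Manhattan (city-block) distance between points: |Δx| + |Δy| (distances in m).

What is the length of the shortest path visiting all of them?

There are 5! = 120 possible orderings.
Depot → stop 1 → stop 2 → stop 3 → stop 4 → stop 5: 7+5+15+8+6 = 41
Depot → stop 1 → stop 2 → stop 3 → stop 5 → stop 4: 7+5+15+2+6 = 35
Depot → stop 1 → stop 2 → stop 4 → stop 3 → stop 5: 7+5+7+8+2 = 29
Depot → stop 1 → stop 2 → stop 4 → stop 5 → stop 3: 7+5+7+6+2 = 27
Depot → stop 1 → stop 2 → stop 5 → stop 3 → stop 4: 7+5+13+2+8 = 35
Depot → stop 1 → stop 2 → stop 5 → stop 4 → stop 3: 7+5+13+6+8 = 39
Depot → stop 1 → stop 3 → stop 2 → stop 4 → stop 5: 7+10+15+7+6 = 45
Depot → stop 1 → stop 3 → stop 2 → stop 5 → stop 4: 7+10+15+13+6 = 51
Depot → stop 1 → stop 3 → stop 4 → stop 2 → stop 5: 7+10+8+7+13 = 45
Depot → stop 1 → stop 3 → stop 4 → stop 5 → stop 2: 7+10+8+6+13 = 44
Depot → stop 1 → stop 3 → stop 5 → stop 2 → stop 4: 7+10+2+13+7 = 39
Depot → stop 1 → stop 3 → stop 5 → stop 4 → stop 2: 7+10+2+6+7 = 32
Depot → stop 1 → stop 4 → stop 2 → stop 3 → stop 5: 7+2+7+15+2 = 33
Depot → stop 1 → stop 4 → stop 2 → stop 5 → stop 3: 7+2+7+13+2 = 31
… (106 more)
Depot → stop 2 → stop 1 → stop 4 → stop 5 → stop 3: 2+5+2+6+2 = 17  ← best
The minimum is 17.
One shortest path: Depot → stop 2 → stop 1 → stop 4 → stop 5 → stop 3.

Minimum one-way distance = 17 m.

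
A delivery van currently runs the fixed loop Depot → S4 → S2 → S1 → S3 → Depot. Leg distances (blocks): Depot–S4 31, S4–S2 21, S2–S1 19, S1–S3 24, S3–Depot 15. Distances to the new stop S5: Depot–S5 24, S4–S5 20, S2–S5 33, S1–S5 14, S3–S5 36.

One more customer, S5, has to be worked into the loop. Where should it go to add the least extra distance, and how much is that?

+13 blocks — insert S5 between Depot and S4.

Insertion cost between consecutive stops i–j is d(i,S5) + d(S5,j) − d(i,j):
  between Depot and S4: 24 + 20 − 31 = 13
  between S4 and S2: 20 + 33 − 21 = 32
  between S2 and S1: 33 + 14 − 19 = 28
  between S1 and S3: 14 + 36 − 24 = 26
  between S3 and Depot: 36 + 24 − 15 = 45
Cheapest insertion is between Depot and S4, adding 13.
New total = 110 + 13 = 123.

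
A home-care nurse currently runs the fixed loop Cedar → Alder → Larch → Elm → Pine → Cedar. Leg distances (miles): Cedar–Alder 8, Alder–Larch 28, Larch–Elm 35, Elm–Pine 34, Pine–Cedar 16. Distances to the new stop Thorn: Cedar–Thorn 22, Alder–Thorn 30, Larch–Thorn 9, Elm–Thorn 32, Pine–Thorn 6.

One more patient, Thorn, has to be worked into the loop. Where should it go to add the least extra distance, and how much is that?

Insertion cost between consecutive stops i–j is d(i,Thorn) + d(Thorn,j) − d(i,j):
  between Cedar and Alder: 22 + 30 − 8 = 44
  between Alder and Larch: 30 + 9 − 28 = 11
  between Larch and Elm: 9 + 32 − 35 = 6
  between Elm and Pine: 32 + 6 − 34 = 4
  between Pine and Cedar: 6 + 22 − 16 = 12
Cheapest insertion is between Elm and Pine, adding 4.
New total = 121 + 4 = 125.

Minimum extra distance: 4 miles, inserting Thorn between Elm and Pine.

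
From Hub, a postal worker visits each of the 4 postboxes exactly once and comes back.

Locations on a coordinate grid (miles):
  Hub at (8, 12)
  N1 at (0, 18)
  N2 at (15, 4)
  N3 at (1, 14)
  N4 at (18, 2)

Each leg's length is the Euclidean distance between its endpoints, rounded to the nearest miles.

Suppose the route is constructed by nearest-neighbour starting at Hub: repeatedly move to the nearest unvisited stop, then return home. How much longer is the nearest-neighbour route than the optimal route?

Hub: N3=7, N1=10, N2=11, N4=14 ⇒ N3
N3: N1=4, N2=17, N4=21 ⇒ N1
N1: N2=21, N4=24 ⇒ N2
N2: N4=4 ⇒ N4
NN route Hub → N3 → N1 → N2 → N4 → Hub costs 50.
Optimal: Hub → N1 → N3 → N2 → N4 → Hub costs 49 (by enumerating all 12 distinct tours).
Excess = 50 − 49 = 1.

The nearest-neighbour route is 1 miles longer than optimal.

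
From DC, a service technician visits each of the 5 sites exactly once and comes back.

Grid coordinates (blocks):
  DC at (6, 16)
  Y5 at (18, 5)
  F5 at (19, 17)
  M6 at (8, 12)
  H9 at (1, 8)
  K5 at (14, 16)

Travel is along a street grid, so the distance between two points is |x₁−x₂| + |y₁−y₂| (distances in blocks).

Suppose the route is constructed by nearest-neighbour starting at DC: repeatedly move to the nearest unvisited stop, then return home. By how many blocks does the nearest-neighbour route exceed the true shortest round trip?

Excess over optimum: 4 blocks.

From DC: M6=6, K5=8, H9=13, F5=14, Y5=23 → choose M6 (6).
From M6: K5=10, H9=11, F5=16, Y5=17 → choose K5 (10).
From K5: F5=6, Y5=15, H9=21 → choose F5 (6).
From F5: Y5=13, H9=27 → choose Y5 (13).
From Y5: H9=20 → choose H9 (20).
NN route DC → M6 → K5 → F5 → Y5 → H9 → DC costs 68.
Optimal: DC → M6 → H9 → Y5 → F5 → K5 → DC costs 64 (by enumerating all 60 distinct tours).
Excess = 68 − 64 = 4.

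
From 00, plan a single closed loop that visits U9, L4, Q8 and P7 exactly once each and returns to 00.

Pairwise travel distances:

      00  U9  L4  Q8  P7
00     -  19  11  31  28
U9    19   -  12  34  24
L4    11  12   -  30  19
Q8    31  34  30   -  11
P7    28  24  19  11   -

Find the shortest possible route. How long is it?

There are 12 distinct closed tours to check (reversals are equivalent).
00-U9-L4-Q8-P7-00: 19+12+30+11+28 = 100
00-U9-L4-P7-Q8-00: 19+12+19+11+31 = 92
00-U9-Q8-L4-P7-00: 19+34+30+19+28 = 130
00-U9-Q8-P7-L4-00: 19+34+11+19+11 = 94
00-U9-P7-L4-Q8-00: 19+24+19+30+31 = 123
00-U9-P7-Q8-L4-00: 19+24+11+30+11 = 95
00-L4-U9-Q8-P7-00: 11+12+34+11+28 = 96
00-L4-U9-P7-Q8-00: 11+12+24+11+31 = 89
00-L4-Q8-U9-P7-00: 11+30+34+24+28 = 127
00-L4-P7-U9-Q8-00: 11+19+24+34+31 = 119
00-Q8-U9-L4-P7-00: 31+34+12+19+28 = 124
00-Q8-L4-U9-P7-00: 31+30+12+24+28 = 125
The minimum is 89.
One optimal route: 00 → L4 → U9 → P7 → Q8 → 00 (or its reverse).

Minimum total distance: 89.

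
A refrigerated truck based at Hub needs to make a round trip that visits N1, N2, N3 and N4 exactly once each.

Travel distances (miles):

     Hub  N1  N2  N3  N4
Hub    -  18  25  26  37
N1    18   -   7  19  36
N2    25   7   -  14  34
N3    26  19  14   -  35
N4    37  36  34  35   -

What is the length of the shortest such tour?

There are 12 distinct closed tours to check (reversals are equivalent).
Hub - N1 - N2 - N3 - N4 - Hub: 18+7+14+35+37 = 111
Hub - N1 - N2 - N4 - N3 - Hub: 18+7+34+35+26 = 120
Hub - N1 - N3 - N2 - N4 - Hub: 18+19+14+34+37 = 122
Hub - N1 - N3 - N4 - N2 - Hub: 18+19+35+34+25 = 131
Hub - N1 - N4 - N2 - N3 - Hub: 18+36+34+14+26 = 128
Hub - N1 - N4 - N3 - N2 - Hub: 18+36+35+14+25 = 128
Hub - N2 - N1 - N3 - N4 - Hub: 25+7+19+35+37 = 123
Hub - N2 - N1 - N4 - N3 - Hub: 25+7+36+35+26 = 129
Hub - N2 - N3 - N1 - N4 - Hub: 25+14+19+36+37 = 131
Hub - N2 - N4 - N1 - N3 - Hub: 25+34+36+19+26 = 140
Hub - N3 - N1 - N2 - N4 - Hub: 26+19+7+34+37 = 123
Hub - N3 - N2 - N1 - N4 - Hub: 26+14+7+36+37 = 120
The minimum is 111.
One optimal route: Hub → N1 → N2 → N3 → N4 → Hub (or its reverse).

Minimum total distance: 111 miles.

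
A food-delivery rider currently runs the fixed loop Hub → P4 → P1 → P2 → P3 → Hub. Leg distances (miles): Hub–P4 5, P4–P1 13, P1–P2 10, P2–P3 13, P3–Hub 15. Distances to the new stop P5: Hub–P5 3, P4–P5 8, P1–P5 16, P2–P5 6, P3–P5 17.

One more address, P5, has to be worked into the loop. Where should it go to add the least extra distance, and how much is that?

+5 miles — insert P5 between P3 and Hub.

Insertion cost between consecutive stops i–j is d(i,P5) + d(P5,j) − d(i,j):
  between Hub and P4: 3 + 8 − 5 = 6
  between P4 and P1: 8 + 16 − 13 = 11
  between P1 and P2: 16 + 6 − 10 = 12
  between P2 and P3: 6 + 17 − 13 = 10
  between P3 and Hub: 17 + 3 − 15 = 5
Cheapest insertion is between P3 and Hub, adding 5.
New total = 56 + 5 = 61.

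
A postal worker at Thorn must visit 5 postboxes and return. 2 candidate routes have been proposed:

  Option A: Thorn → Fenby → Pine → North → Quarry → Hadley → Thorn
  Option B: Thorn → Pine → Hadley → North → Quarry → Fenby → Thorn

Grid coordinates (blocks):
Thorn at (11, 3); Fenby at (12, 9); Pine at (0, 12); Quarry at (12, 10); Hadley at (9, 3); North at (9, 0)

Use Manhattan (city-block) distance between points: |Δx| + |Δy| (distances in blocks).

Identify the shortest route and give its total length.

62 blocks — Option B is the shortest.

Option A: 7 + 15 + 21 + 13 + 10 + 2 = 68
Option B: 20 + 18 + 3 + 13 + 1 + 7 = 62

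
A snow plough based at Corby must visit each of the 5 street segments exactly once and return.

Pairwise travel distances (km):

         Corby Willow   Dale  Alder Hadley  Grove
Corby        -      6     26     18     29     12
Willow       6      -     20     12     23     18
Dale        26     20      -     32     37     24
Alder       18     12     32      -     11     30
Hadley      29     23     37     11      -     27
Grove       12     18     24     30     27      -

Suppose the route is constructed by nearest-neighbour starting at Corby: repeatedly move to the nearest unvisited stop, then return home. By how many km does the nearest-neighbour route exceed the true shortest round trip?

Excess over optimum: 4 km.

From Corby: Willow=6, Grove=12, Alder=18, Dale=26, Hadley=29 → choose Willow (6).
From Willow: Alder=12, Grove=18, Dale=20, Hadley=23 → choose Alder (12).
From Alder: Hadley=11, Grove=30, Dale=32 → choose Hadley (11).
From Hadley: Grove=27, Dale=37 → choose Grove (27).
From Grove: Dale=24 → choose Dale (24).
NN route Corby → Willow → Alder → Hadley → Grove → Dale → Corby costs 106.
Optimal: Corby → Willow → Alder → Hadley → Dale → Grove → Corby costs 102 (by enumerating all 60 distinct tours).
Excess = 106 − 102 = 4.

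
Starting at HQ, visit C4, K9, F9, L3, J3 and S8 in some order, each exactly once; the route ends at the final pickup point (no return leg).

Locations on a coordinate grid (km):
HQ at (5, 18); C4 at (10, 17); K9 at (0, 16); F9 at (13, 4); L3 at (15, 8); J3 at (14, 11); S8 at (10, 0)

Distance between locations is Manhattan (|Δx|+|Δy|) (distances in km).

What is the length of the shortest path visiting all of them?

45 km — the minimum one-way total.

There are 6! = 720 possible orderings.
HQ→C4→K9→F9→L3→J3→S8: 6+11+25+6+4+15 = 67
HQ→C4→K9→F9→L3→S8→J3: 6+11+25+6+13+15 = 76
HQ→C4→K9→F9→J3→L3→S8: 6+11+25+8+4+13 = 67
HQ→C4→K9→F9→J3→S8→L3: 6+11+25+8+15+13 = 78
HQ→C4→K9→F9→S8→L3→J3: 6+11+25+7+13+4 = 66
HQ→C4→K9→F9→S8→J3→L3: 6+11+25+7+15+4 = 68
HQ→C4→K9→L3→F9→J3→S8: 6+11+23+6+8+15 = 69
HQ→C4→K9→L3→F9→S8→J3: 6+11+23+6+7+15 = 68
… (712 more)
HQ→K9→C4→J3→L3→F9→S8: 7+11+10+4+6+7 = 45  ← best
The minimum is 45.
One shortest path: HQ → K9 → C4 → J3 → L3 → F9 → S8.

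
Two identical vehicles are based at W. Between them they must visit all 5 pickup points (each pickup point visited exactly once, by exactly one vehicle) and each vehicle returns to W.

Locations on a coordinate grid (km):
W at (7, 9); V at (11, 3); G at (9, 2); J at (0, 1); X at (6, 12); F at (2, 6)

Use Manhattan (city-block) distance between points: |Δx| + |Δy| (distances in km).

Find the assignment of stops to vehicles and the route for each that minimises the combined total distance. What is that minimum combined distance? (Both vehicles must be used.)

There are 2^4 − 1 = 15 ways to divide the 5 stops into two non-empty groups. For each, the best each vehicle can do is its own shortest tour through its group:
  {V} + {G, J, X, F}: 20 + 40 = 60
  {G} + {V, J, X, F}: 18 + 44 = 62
  {V, G} + {J, X, F}: 22 + 36 = 58
  {J} + {V, G, X, F}: 30 + 38 = 68
  {V, J} + {G, X, F}: 38 + 34 = 72
  {G, J} + {V, X, F}: 34 + 36 = 70
  … (15 splits in total)
  {X} + {V, G, J, F}: 8 + 38 = 46  ← best
Best: vehicle 1 W → X → W = 8; vehicle 2 W → V → G → J → F → W = 38; combined 46.

Minimum combined distance: 46 km.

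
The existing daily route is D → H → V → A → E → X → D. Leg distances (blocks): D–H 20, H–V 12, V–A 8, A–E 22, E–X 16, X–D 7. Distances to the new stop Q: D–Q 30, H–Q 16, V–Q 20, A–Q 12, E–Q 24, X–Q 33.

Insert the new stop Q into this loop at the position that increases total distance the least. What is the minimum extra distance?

Insertion cost between consecutive stops i–j is d(i,Q) + d(Q,j) − d(i,j):
  between D and H: 30 + 16 − 20 = 26
  between H and V: 16 + 20 − 12 = 24
  between V and A: 20 + 12 − 8 = 24
  between A and E: 12 + 24 − 22 = 14
  between E and X: 24 + 33 − 16 = 41
  between X and D: 33 + 30 − 7 = 56
Cheapest insertion is between A and E, adding 14.
New total = 85 + 14 = 99.

+14 blocks — insert Q between A and E.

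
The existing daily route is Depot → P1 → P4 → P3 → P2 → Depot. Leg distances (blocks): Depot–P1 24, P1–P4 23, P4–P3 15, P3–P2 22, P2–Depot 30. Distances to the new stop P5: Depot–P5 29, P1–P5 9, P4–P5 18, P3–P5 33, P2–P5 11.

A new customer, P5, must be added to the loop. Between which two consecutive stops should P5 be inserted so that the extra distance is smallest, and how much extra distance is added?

Insertion cost between consecutive stops i–j is d(i,P5) + d(P5,j) − d(i,j):
  between Depot and P1: 29 + 9 − 24 = 14
  between P1 and P4: 9 + 18 − 23 = 4
  between P4 and P3: 18 + 33 − 15 = 36
  between P3 and P2: 33 + 11 − 22 = 22
  between P2 and Depot: 11 + 29 − 30 = 10
Cheapest insertion is between P1 and P4, adding 4.
New total = 114 + 4 = 118.

Minimum extra distance: 4 blocks, inserting P5 between P1 and P4.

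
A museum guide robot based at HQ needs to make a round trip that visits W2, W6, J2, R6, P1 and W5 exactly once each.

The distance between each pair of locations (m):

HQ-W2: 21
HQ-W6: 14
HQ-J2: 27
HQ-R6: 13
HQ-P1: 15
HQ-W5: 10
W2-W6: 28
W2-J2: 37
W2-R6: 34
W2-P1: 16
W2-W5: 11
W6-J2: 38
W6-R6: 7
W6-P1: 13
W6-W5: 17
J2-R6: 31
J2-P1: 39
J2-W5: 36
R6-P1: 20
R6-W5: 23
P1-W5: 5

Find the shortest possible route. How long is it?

With 6 stops there are 6!/2 = 360 distinct round trips (a route and its reverse cost the same).
HQ-W2-W6-J2-R6-P1-W5-HQ: 21+28+38+31+20+5+10 = 153
HQ-W2-W6-J2-R6-W5-P1-HQ: 21+28+38+31+23+5+15 = 161
HQ-W2-W6-J2-P1-R6-W5-HQ: 21+28+38+39+20+23+10 = 179
HQ-W2-W6-J2-P1-W5-R6-HQ: 21+28+38+39+5+23+13 = 167
HQ-W2-W6-J2-W5-R6-P1-HQ: 21+28+38+36+23+20+15 = 181
HQ-W2-W6-J2-W5-P1-R6-HQ: 21+28+38+36+5+20+13 = 161
HQ-W2-W6-R6-J2-P1-W5-HQ: 21+28+7+31+39+5+10 = 141
HQ-W2-W6-R6-J2-W5-P1-HQ: 21+28+7+31+36+5+15 = 143
… (352 more)
HQ-J2-W2-W5-P1-W6-R6-HQ: 27+37+11+5+13+7+13 = 113  ← best
The minimum is 113.
One optimal route: HQ → J2 → W2 → W5 → P1 → W6 → R6 → HQ (or its reverse).

113 m — the shortest possible round trip.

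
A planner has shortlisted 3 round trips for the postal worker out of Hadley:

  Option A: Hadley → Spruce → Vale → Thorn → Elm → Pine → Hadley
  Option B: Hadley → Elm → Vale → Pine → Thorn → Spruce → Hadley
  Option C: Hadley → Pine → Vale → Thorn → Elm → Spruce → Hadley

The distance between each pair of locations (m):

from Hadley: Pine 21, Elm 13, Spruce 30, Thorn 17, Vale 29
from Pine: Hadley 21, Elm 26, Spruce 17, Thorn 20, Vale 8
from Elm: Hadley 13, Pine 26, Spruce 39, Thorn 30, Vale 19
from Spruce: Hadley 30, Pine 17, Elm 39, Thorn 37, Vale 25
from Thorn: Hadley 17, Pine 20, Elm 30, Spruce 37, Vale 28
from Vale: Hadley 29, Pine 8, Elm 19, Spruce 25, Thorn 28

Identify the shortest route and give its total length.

Option A: 30 + 25 + 28 + 30 + 26 + 21 = 160
Option B: 13 + 19 + 8 + 20 + 37 + 30 = 127
Option C: 21 + 8 + 28 + 30 + 39 + 30 = 156

127 m — Option B is the shortest.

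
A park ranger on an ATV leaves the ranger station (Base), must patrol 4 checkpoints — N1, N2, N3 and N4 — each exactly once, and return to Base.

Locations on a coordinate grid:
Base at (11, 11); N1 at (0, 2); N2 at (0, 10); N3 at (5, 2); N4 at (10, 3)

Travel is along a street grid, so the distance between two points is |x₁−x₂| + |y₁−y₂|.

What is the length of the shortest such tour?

There are 12 distinct closed tours to check (reversals are equivalent).
Base→N1→N2→N3→N4→Base: 20+8+13+6+9 = 56
Base→N1→N2→N4→N3→Base: 20+8+17+6+15 = 66
Base→N1→N3→N2→N4→Base: 20+5+13+17+9 = 64
Base→N1→N3→N4→N2→Base: 20+5+6+17+12 = 60
Base→N1→N4→N2→N3→Base: 20+11+17+13+15 = 76
Base→N1→N4→N3→N2→Base: 20+11+6+13+12 = 62
Base→N2→N1→N3→N4→Base: 12+8+5+6+9 = 40
Base→N2→N1→N4→N3→Base: 12+8+11+6+15 = 52
Base→N2→N3→N1→N4→Base: 12+13+5+11+9 = 50
Base→N2→N4→N1→N3→Base: 12+17+11+5+15 = 60
Base→N3→N1→N2→N4→Base: 15+5+8+17+9 = 54
Base→N3→N2→N1→N4→Base: 15+13+8+11+9 = 56
The minimum is 40.
One optimal route: Base → N2 → N1 → N3 → N4 → Base (or its reverse).

40 — the shortest possible round trip.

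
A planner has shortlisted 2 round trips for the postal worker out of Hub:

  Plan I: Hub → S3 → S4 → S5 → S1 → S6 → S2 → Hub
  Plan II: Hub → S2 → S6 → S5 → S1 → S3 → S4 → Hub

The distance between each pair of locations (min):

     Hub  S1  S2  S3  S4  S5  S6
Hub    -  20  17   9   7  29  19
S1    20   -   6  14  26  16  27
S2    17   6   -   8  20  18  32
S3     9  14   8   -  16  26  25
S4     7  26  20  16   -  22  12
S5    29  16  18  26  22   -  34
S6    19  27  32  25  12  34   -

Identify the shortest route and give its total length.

Shortest is Plan II, total 136 min.

Plan I: 9 + 16 + 22 + 16 + 27 + 32 + 17 = 139
Plan II: 17 + 32 + 34 + 16 + 14 + 16 + 7 = 136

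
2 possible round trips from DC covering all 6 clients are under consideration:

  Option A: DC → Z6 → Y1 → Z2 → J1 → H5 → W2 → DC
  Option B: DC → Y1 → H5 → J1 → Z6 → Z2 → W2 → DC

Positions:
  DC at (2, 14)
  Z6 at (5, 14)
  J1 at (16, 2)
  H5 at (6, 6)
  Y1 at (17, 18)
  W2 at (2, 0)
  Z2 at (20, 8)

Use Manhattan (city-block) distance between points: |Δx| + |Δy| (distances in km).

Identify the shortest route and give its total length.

80 km — Option A is the shortest.

Option A: 3 + 16 + 13 + 10 + 14 + 10 + 14 = 80
Option B: 19 + 23 + 14 + 23 + 21 + 26 + 14 = 140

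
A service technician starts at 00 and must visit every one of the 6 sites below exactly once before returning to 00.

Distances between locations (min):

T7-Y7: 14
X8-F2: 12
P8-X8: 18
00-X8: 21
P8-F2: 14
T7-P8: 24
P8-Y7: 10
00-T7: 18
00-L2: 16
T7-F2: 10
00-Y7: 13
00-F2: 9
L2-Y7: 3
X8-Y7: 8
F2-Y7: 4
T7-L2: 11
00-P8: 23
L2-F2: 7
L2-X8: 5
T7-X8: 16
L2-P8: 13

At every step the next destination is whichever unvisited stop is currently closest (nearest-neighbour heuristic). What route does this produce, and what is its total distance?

Nearest-neighbour total = 84 min; route 00 → F2 → Y7 → L2 → X8 → T7 → P8 → 00.

From 00: distances to unvisited — F2=9, Y7=13, L2=16, T7=18, X8=21, P8=23. Nearest is F2 (9).
From F2: distances to unvisited — Y7=4, L2=7, T7=10, X8=12, P8=14. Nearest is Y7 (4).
From Y7: distances to unvisited — L2=3, X8=8, P8=10, T7=14. Nearest is L2 (3).
From L2: distances to unvisited — X8=5, T7=11, P8=13. Nearest is X8 (5).
From X8: distances to unvisited — T7=16, P8=18. Nearest is T7 (16).
From T7: distances to unvisited — P8=24. Nearest is P8 (24).
Return P8→00: 23.
Total = 9 + 4 + 3 + 5 + 16 + 24 + 23 = 84.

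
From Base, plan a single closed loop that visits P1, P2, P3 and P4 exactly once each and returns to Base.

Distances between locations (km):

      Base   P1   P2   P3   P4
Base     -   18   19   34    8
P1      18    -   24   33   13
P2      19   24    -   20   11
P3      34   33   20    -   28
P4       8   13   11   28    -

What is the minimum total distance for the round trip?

90 km — the shortest possible round trip.

Base → P1 → P2 → P3 → P4 → Base: 18+24+20+28+8 = 98
Base → P1 → P2 → P4 → P3 → Base: 18+24+11+28+34 = 115
Base → P1 → P3 → P2 → P4 → Base: 18+33+20+11+8 = 90
Base → P1 → P3 → P4 → P2 → Base: 18+33+28+11+19 = 109
Base → P1 → P4 → P2 → P3 → Base: 18+13+11+20+34 = 96
Base → P1 → P4 → P3 → P2 → Base: 18+13+28+20+19 = 98
Base → P2 → P1 → P3 → P4 → Base: 19+24+33+28+8 = 112
Base → P2 → P1 → P4 → P3 → Base: 19+24+13+28+34 = 118
Base → P2 → P3 → P1 → P4 → Base: 19+20+33+13+8 = 93
Base → P2 → P4 → P1 → P3 → Base: 19+11+13+33+34 = 110
Base → P3 → P1 → P2 → P4 → Base: 34+33+24+11+8 = 110
Base → P3 → P2 → P1 → P4 → Base: 34+20+24+13+8 = 99
The minimum is 90.
One optimal route: Base → P1 → P3 → P2 → P4 → Base (or its reverse).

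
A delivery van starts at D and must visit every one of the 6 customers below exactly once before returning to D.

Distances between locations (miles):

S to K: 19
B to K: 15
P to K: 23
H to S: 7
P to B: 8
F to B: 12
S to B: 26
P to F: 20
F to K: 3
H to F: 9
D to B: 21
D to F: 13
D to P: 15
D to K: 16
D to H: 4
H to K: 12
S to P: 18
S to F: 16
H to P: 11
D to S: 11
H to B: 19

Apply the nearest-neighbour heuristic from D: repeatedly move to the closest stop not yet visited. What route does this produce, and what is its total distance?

At D the remaining stops are H 4, S 11, F 13, P 15, K 16, B 21; go to H.
At H the remaining stops are S 7, F 9, P 11, K 12, B 19; go to S.
At S the remaining stops are F 16, P 18, K 19, B 26; go to F.
At F the remaining stops are K 3, B 12, P 20; go to K.
At K the remaining stops are B 15, P 23; go to B.
At B the remaining stops are P 8; go to P.
Return P→D: 15.
Total = 4 + 7 + 16 + 3 + 15 + 8 + 15 = 68.

Nearest-neighbour total = 68 miles; route D → H → S → F → K → B → P → D.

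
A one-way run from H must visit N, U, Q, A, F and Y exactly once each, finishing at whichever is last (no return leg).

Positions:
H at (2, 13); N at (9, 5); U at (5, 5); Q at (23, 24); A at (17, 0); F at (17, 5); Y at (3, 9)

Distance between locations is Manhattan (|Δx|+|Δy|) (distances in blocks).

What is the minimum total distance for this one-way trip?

There are 6! = 720 possible orderings.
H - N - U - Q - A - F - Y: 15+4+37+30+5+18 = 109
H - N - U - Q - A - Y - F: 15+4+37+30+23+18 = 127
H - N - U - Q - F - A - Y: 15+4+37+25+5+23 = 109
H - N - U - Q - F - Y - A: 15+4+37+25+18+23 = 122
H - N - U - Q - Y - A - F: 15+4+37+35+23+5 = 119
H - N - U - Q - Y - F - A: 15+4+37+35+18+5 = 114
H - N - U - A - Q - F - Y: 15+4+17+30+25+18 = 109
H - N - U - A - Q - Y - F: 15+4+17+30+35+18 = 119
… (712 more)
H - Y - U - N - A - F - Q: 5+6+4+13+5+25 = 58  ← best
The minimum is 58.
One shortest path: H → Y → U → N → A → F → Q.

Minimum one-way distance = 58 blocks.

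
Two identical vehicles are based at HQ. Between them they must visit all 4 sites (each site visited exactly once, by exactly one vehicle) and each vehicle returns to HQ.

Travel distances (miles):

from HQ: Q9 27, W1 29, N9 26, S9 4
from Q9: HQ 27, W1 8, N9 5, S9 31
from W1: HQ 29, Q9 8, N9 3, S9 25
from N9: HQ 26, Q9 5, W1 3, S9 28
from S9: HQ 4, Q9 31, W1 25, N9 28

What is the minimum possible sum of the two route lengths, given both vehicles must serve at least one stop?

Minimum combined distance: 72 miles.

Check every non-empty split of the stops between the two vehicles; for each half take its own optimal tour:
  {Q9} + {W1, N9, S9}: 54 + 58 = 112
  {W1} + {Q9, N9, S9}: 58 + 64 = 122
  {Q9, W1} + {N9, S9}: 64 + 58 = 122
  {N9} + {Q9, W1, S9}: 52 + 64 = 116
  {Q9, N9} + {W1, S9}: 58 + 58 = 116
  {W1, N9} + {Q9, S9}: 58 + 62 = 120
  … (7 splits in total)
  {Q9, W1, N9} + {S9}: 64 + 8 = 72  ← best
Best: vehicle 1 HQ → Q9 → W1 → N9 → HQ = 64; vehicle 2 HQ → S9 → HQ = 8; combined 72.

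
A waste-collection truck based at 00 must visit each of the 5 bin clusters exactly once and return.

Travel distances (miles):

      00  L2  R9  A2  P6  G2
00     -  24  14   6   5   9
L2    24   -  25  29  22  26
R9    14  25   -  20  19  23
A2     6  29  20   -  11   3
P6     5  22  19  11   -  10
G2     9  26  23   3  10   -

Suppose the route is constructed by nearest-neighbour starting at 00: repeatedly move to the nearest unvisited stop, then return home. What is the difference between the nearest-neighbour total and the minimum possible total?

00: P6=5, A2=6, G2=9, R9=14, L2=24 ⇒ P6
P6: G2=10, A2=11, R9=19, L2=22 ⇒ G2
G2: A2=3, R9=23, L2=26 ⇒ A2
A2: R9=20, L2=29 ⇒ R9
R9: L2=25 ⇒ L2
NN route 00 → P6 → G2 → A2 → R9 → L2 → 00 costs 87.
Optimal: 00 → R9 → L2 → P6 → G2 → A2 → 00 costs 80 (by enumerating all 60 distinct tours).
Excess = 87 − 80 = 7.

7 miles longer than the optimal tour.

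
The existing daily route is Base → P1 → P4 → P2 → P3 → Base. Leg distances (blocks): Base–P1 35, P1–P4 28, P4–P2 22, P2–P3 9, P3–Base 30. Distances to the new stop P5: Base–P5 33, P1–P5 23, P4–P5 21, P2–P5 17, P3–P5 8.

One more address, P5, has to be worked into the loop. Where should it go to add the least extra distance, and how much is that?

Insertion cost between consecutive stops i–j is d(i,P5) + d(P5,j) − d(i,j):
  between Base and P1: 33 + 23 − 35 = 21
  between P1 and P4: 23 + 21 − 28 = 16
  between P4 and P2: 21 + 17 − 22 = 16
  between P2 and P3: 17 + 8 − 9 = 16
  between P3 and Base: 8 + 33 − 30 = 11
Cheapest insertion is between P3 and Base, adding 11.
New total = 124 + 11 = 135.

+11 blocks — insert P5 between P3 and Base.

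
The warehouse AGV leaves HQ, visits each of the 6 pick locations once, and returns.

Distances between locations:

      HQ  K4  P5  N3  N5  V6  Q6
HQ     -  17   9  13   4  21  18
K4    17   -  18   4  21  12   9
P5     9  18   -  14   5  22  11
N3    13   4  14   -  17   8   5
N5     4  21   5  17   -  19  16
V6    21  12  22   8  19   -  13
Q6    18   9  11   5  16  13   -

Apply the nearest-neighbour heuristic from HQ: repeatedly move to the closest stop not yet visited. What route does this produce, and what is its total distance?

Nearest-neighbour total = 62; route HQ → N5 → P5 → Q6 → N3 → K4 → V6 → HQ.

At HQ the remaining stops are N5 4, P5 9, N3 13, K4 17, Q6 18, V6 21; go to N5.
At N5 the remaining stops are P5 5, Q6 16, N3 17, V6 19, K4 21; go to P5.
At P5 the remaining stops are Q6 11, N3 14, K4 18, V6 22; go to Q6.
At Q6 the remaining stops are N3 5, K4 9, V6 13; go to N3.
At N3 the remaining stops are K4 4, V6 8; go to K4.
At K4 the remaining stops are V6 12; go to V6.
Return V6→HQ: 21.
Total = 4 + 5 + 11 + 5 + 4 + 12 + 21 = 62.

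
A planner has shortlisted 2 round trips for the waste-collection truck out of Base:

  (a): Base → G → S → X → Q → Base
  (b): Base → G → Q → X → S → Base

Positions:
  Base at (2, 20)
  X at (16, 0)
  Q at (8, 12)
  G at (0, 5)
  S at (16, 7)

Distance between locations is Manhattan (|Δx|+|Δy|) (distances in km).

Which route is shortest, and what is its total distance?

Shortest is (a), total 76 km.

(a): 17 + 18 + 7 + 20 + 14 = 76
(b): 17 + 15 + 20 + 7 + 27 = 86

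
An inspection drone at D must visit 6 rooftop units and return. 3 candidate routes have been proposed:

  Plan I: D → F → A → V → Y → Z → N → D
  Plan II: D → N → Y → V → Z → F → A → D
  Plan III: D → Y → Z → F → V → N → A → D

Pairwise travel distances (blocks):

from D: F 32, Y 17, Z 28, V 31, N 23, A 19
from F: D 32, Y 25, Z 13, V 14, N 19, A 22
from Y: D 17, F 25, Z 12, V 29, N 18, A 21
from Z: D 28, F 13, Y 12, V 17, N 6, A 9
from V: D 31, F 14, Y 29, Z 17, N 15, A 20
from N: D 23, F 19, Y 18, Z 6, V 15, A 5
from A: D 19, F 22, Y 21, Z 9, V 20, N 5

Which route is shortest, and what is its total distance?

Shortest is Plan III, total 95 blocks.

Plan I: 32 + 22 + 20 + 29 + 12 + 6 + 23 = 144
Plan II: 23 + 18 + 29 + 17 + 13 + 22 + 19 = 141
Plan III: 17 + 12 + 13 + 14 + 15 + 5 + 19 = 95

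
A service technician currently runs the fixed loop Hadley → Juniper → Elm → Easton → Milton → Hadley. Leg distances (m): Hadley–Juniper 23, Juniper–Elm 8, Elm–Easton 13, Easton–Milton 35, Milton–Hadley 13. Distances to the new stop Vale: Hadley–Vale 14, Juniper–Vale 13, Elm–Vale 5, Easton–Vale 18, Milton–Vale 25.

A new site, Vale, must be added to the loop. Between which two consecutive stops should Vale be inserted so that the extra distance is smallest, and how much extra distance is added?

Insertion cost between consecutive stops i–j is d(i,Vale) + d(Vale,j) − d(i,j):
  between Hadley and Juniper: 14 + 13 − 23 = 4
  between Juniper and Elm: 13 + 5 − 8 = 10
  between Elm and Easton: 5 + 18 − 13 = 10
  between Easton and Milton: 18 + 25 − 35 = 8
  between Milton and Hadley: 25 + 14 − 13 = 26
Cheapest insertion is between Hadley and Juniper, adding 4.
New total = 92 + 4 = 96.

+4 m — insert Vale between Hadley and Juniper.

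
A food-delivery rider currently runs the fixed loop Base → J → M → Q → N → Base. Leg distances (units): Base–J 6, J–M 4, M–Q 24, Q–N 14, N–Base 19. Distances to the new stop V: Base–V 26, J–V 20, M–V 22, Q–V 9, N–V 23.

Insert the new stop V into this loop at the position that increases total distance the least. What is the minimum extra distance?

+7 — insert V between M and Q.

Insertion cost between consecutive stops i–j is d(i,V) + d(V,j) − d(i,j):
  between Base and J: 26 + 20 − 6 = 40
  between J and M: 20 + 22 − 4 = 38
  between M and Q: 22 + 9 − 24 = 7
  between Q and N: 9 + 23 − 14 = 18
  between N and Base: 23 + 26 − 19 = 30
Cheapest insertion is between M and Q, adding 7.
New total = 67 + 7 = 74.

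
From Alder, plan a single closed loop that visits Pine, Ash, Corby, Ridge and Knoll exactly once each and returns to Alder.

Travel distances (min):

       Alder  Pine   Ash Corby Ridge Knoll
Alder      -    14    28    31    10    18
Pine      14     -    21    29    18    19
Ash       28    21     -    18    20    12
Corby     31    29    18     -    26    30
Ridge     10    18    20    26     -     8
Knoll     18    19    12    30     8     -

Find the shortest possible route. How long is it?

Shortest round trip = 91 min.

Alder - Pine - Ash - Corby - Ridge - Knoll - Alder: 14+21+18+26+8+18 = 105
Alder - Pine - Ash - Corby - Knoll - Ridge - Alder: 14+21+18+30+8+10 = 101
Alder - Pine - Ash - Ridge - Corby - Knoll - Alder: 14+21+20+26+30+18 = 129
Alder - Pine - Ash - Ridge - Knoll - Corby - Alder: 14+21+20+8+30+31 = 124
Alder - Pine - Ash - Knoll - Corby - Ridge - Alder: 14+21+12+30+26+10 = 113
Alder - Pine - Ash - Knoll - Ridge - Corby - Alder: 14+21+12+8+26+31 = 112
Alder - Pine - Corby - Ash - Ridge - Knoll - Alder: 14+29+18+20+8+18 = 107
Alder - Pine - Corby - Ash - Knoll - Ridge - Alder: 14+29+18+12+8+10 = 91
Alder - Pine - Corby - Ridge - Ash - Knoll - Alder: 14+29+26+20+12+18 = 119
Alder - Pine - Corby - Ridge - Knoll - Ash - Alder: 14+29+26+8+12+28 = 117
Alder - Pine - Corby - Knoll - Ash - Ridge - Alder: 14+29+30+12+20+10 = 115
Alder - Pine - Corby - Knoll - Ridge - Ash - Alder: 14+29+30+8+20+28 = 129
Alder - Pine - Ridge - Ash - Corby - Knoll - Alder: 14+18+20+18+30+18 = 118
Alder - Pine - Ridge - Ash - Knoll - Corby - Alder: 14+18+20+12+30+31 = 125
… (46 more)
The minimum is 91.
One optimal route: Alder → Pine → Corby → Ash → Knoll → Ridge → Alder (or its reverse).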